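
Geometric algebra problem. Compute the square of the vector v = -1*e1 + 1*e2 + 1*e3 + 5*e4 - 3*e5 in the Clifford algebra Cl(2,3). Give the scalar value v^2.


v^2 = sum of c_i^2 * e_i^2
Positive signature terms (e_i^2 = +1): (-1)^2 + 1^2 = 2
Negative signature terms (e_j^2 = -1): 1^2 + 5^2 + (-3)^2 = 35
v^2 = 2 - 35 = -33


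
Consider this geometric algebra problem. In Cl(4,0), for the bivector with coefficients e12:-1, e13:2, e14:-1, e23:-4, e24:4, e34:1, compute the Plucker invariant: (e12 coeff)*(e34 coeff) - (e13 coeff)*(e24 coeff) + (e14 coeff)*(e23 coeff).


Plucker relation: af - be + cd
a*f = (-1)*1 = -1
b*e = 2*4 = 8
c*d = (-1)*(-4) = 4
af - be + cd = -1 - 8 + 4
= -5


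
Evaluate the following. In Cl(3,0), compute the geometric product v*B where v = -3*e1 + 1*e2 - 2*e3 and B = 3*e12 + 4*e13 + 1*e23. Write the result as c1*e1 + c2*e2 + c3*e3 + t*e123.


vB has grade-1 (vector) and grade-3 (trivector) parts: vB = (v _| B) + (v ^ B).
Vector part <vB>_1:
  e1: -v2*b12 - v3*b13 = -(1)*(3) - (-2)*(4) = 5
  e2: v1*b12 - v3*b23 = (-3)*(3) - (-2)*(1) = -7
  e3: v1*b13 + v2*b23 = (-3)*(4) + (1)*(1) = -11
Trivector part <vB>_3:
  e123: v1*b23 - v2*b13 + v3*b12 = (-3)*(1) - (1)*(4) + (-2)*(3) = -13
vB = 5*e1 - 7*e2 - 11*e3 - 13*e123


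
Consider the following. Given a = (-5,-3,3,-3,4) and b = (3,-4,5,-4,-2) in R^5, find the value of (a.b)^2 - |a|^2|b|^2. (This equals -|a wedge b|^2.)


a . b = (-5)*3 + (-3)*(-4) + 3*5 + (-3)*(-4) + 4*(-2)
= -15 + 12 + 15 + 12 + (-8) = 16
|a|^2 = (-5)^2 + (-3)^2 + 3^2 + (-3)^2 + 4^2 = 68
|b|^2 = 3^2 + (-4)^2 + 5^2 + (-4)^2 + (-2)^2 = 70
(a.b)^2 = 16^2 = 256
|a|^2 * |b|^2 = 68 * 70 = 4760
Result = 256 - 4760 = -4504


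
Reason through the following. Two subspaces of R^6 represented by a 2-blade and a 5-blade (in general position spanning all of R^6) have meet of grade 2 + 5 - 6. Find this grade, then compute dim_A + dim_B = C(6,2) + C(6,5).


Meet grade = grade(A) + grade(B) - n
= 2 + 5 - 6 = 1
C(6,2) = 15
C(6,5) = 6
dim_A + dim_B = 15 + 6 = 21


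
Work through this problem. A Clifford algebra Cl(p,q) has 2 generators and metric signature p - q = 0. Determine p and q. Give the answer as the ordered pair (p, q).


We need p + q = 2 and p - q = 0.
Adding: 2p = 2 + 0 = 2, so p = 1.
Then q = 2 - 1 = 1.
(p, q) = (1, 1)


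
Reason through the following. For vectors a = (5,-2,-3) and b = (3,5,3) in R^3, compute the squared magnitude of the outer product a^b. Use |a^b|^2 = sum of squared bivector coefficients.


a wedge b = (a1*b2 - a2*b1)*e12 + (a1*b3 - a3*b1)*e13 + (a2*b3 - a3*b2)*e23
e12 coeff: 5*5 - (-2)*3 = 25 - (-6) = 31
e13 coeff: 5*3 - (-3)*3 = 15 - (-9) = 24
e23 coeff: (-2)*3 - (-3)*5 = -6 - (-15) = 9
|a wedge b|^2 = 31^2 + 24^2 + 9^2
= 961 + 576 + 81
= 1618


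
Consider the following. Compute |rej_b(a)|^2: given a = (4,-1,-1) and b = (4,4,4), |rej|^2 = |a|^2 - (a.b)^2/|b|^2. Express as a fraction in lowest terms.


|a|^2 = 4^2 + (-1)^2 + (-1)^2 = 18
|b|^2 = 4^2 + 4^2 + 4^2 = 48
a . b = 4*4 + (-1)*4 + (-1)*4 = 8
(a.b)^2 = 8^2 = 64
|rej|^2 = 18 - 64/48
= (864 - 64)/48
= 800/48
In lowest terms: 50/3


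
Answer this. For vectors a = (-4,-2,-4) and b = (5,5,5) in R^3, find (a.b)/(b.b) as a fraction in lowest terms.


Projection coefficient = (a . b) / (b . b)
a . b = (-4)*5 + (-2)*5 + (-4)*5
= -20 + (-10) + (-20) = -50
b . b = 5^2 + 5^2 + 5^2
= 25 + 25 + 25 = 75
Coefficient = -50/75
In lowest terms: -2/3


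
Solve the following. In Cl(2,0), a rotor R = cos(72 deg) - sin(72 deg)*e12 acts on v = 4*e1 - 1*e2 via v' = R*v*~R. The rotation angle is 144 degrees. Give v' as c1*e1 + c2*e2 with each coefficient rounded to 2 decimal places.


Rotor R = cos(72deg) - sin(72deg)*e12
Rotation angle theta = 2 * 72 = 144 degrees
v' = R*v*~R rotates v by theta.
cos(144deg) = -0.8090, sin(144deg) = 0.5878
v'_1 = 4*cos(144deg) - (-1)*sin(144deg)
= 4*(-0.8090) - (-1)*0.5878
= -2.65
v'_2 = 4*sin(144deg) + (-1)*cos(144deg)
= 4*0.5878 + (-1)*(-0.8090)
= 3.16
v' = -2.65*e1 + 3.16*e2


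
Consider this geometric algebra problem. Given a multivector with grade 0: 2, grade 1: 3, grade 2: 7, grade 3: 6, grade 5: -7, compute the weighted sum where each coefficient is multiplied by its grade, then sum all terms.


Grade-weighted sum = sum of grade_k * coefficient_k
0*2 = 0
1*3 = 3
2*7 = 14
3*6 = 18
5*(-7) = -35
Total = 0 + 3 + 14 + 18 + (-35) = 0


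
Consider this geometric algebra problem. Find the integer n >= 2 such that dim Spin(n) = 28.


dim Spin(n) = dim so(n) = n(n-1)/2.
Solve n(n-1)/2 = 28, i.e. n^2 - n - 56 = 0.
Discriminant = 1 + 8*28 = 225
n = (1 + sqrt(225))/2 = (1 + 15)/2 = 8


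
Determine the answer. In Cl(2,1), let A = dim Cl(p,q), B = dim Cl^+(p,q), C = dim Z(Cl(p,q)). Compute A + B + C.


n = 2 + 1 = 3
Total dim = 2^3 = 8
Even subalgebra dim = 2^2 = 4
n is odd, so center dim = 2
Sum = 8 + 4 + 2 = 14


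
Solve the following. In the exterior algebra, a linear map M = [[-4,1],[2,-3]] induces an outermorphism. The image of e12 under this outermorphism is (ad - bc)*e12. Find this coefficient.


The outermorphism of a linear map f sends e1^e2 to f(e1)^f(e2).
f(e1) = -4*e1 + 2*e2
f(e2) = 1*e1 - 3*e2
f(e1) ^ f(e2) = (-4*e1 + 2*e2) ^ (1*e1 - 3*e2)
= (-4)*(-3)*e12 + 2*1*e21
= (12 - 2)*e12
= 10*e12
Coefficient = 10


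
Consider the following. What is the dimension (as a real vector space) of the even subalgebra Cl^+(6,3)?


Even subalgebra dimension = 2^(n-1)
n = 6 + 3 = 9
2^(9 - 1) = 2^8 = 256
Verification: sum of C(9,k) for even k = 1 + 36 + 126 + 84 + 9 = 256
Result = 256


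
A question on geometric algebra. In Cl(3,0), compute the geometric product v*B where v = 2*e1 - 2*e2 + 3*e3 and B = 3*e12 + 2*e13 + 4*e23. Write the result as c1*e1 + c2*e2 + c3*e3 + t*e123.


vB has grade-1 (vector) and grade-3 (trivector) parts: vB = (v _| B) + (v ^ B).
Vector part <vB>_1:
  e1: -v2*b12 - v3*b13 = -(-2)*(3) - (3)*(2) = 0
  e2: v1*b12 - v3*b23 = (2)*(3) - (3)*(4) = -6
  e3: v1*b13 + v2*b23 = (2)*(2) + (-2)*(4) = -4
Trivector part <vB>_3:
  e123: v1*b23 - v2*b13 + v3*b12 = (2)*(4) - (-2)*(2) + (3)*(3) = 21
vB = 0*e1 - 6*e2 - 4*e3 + 21*e123


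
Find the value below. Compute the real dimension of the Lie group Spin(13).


Spin(n) double-covers SO(n); both have Lie algebra so(n) of dimension n(n-1)/2.
n = 13
n(n-1) = 13 * 12 = 156
dim Spin(13) = 156/2 = 78


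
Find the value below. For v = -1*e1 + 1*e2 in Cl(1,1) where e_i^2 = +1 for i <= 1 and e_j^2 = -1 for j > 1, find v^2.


v^2 = sum of c_i^2 * e_i^2
Positive signature terms (e_i^2 = +1): (-1)^2 = 1
Negative signature terms (e_j^2 = -1): 1^2 = 1
v^2 = 1 - 1 = 0


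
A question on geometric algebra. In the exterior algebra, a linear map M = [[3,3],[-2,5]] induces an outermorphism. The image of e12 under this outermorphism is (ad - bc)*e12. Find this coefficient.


The outermorphism of a linear map f sends e1^e2 to f(e1)^f(e2).
f(e1) = 3*e1 - 2*e2
f(e2) = 3*e1 + 5*e2
f(e1) ^ f(e2) = (3*e1 - 2*e2) ^ (3*e1 + 5*e2)
= 3*5*e12 + (-2)*3*e21
= (15 - (-6))*e12
= 21*e12
Coefficient = 21


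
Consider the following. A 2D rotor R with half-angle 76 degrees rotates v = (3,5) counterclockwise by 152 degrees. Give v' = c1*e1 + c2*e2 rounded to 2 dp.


Rotor R = cos(76deg) - sin(76deg)*e12
Rotation angle theta = 2 * 76 = 152 degrees
v' = R*v*~R rotates v by theta.
cos(152deg) = -0.8829, sin(152deg) = 0.4695
v'_1 = 3*cos(152deg) - 5*sin(152deg)
= 3*(-0.8829) - 5*0.4695
= -5.00
v'_2 = 3*sin(152deg) + 5*cos(152deg)
= 3*0.4695 + 5*(-0.8829)
= -3.01
v' = -5.00*e1 - 3.01*e2


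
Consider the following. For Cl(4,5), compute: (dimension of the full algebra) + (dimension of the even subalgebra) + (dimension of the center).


n = 4 + 5 = 9
Total dim = 2^9 = 512
Even subalgebra dim = 2^8 = 256
n is odd, so center dim = 2
Sum = 512 + 256 + 2 = 770


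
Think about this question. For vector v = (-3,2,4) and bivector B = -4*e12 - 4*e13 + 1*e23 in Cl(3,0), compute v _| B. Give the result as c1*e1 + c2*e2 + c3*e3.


Left contraction v _| B = <vB>_1 (grade-1 part of the geometric product vB).
Using e1_|e12 = e2, e2_|e12 = -e1, e1_|e13 = e3, e3_|e13 = -e1, e2_|e23 = e3, e3_|e23 = -e2:
e1 coeff: -v2*b12 - v3*b13 = -(2)*(-4) - (4)*(-4) = 24
e2 coeff: v1*b12 - v3*b23 = (-3)*(-4) - (4)*(1) = 8
e3 coeff: v1*b13 + v2*b23 = (-3)*(-4) + (2)*(1) = 14
v _| B = 24*e1 + 8*e2 + 14*e3


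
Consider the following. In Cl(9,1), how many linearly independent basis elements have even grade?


Even subalgebra dimension = 2^(n-1)
n = 9 + 1 = 10
2^(10 - 1) = 2^9 = 512
Verification: sum of C(10,k) for even k = 1 + 45 + 210 + 210 + 45 + 1 = 512
Result = 512


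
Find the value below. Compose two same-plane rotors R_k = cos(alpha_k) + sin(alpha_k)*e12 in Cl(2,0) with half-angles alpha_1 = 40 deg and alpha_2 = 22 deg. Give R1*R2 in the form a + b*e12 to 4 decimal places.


Same-plane rotors commute and their half-angles add:
R1*R2 = cos(a1 + a2) + sin(a1 + a2)*e12.
a1 + a2 = 40 + 22 = 62 deg
cos(62 deg) = 0.4695
sin(62 deg) = 0.8829
R1*R2 = 0.4695 + 0.8829*e12


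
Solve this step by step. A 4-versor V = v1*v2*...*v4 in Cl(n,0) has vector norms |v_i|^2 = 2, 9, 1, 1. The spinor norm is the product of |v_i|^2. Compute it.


Spinor norm N(V) = |v1|^2 * |v2|^2 * ... * |v4|^2
= 2 * 9 * 1 * 1
Running product: 2, 18, 18, 18
N(V) = 18


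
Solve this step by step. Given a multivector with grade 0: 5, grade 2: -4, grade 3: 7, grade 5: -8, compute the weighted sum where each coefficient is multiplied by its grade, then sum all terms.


Grade-weighted sum = sum of grade_k * coefficient_k
0*5 = 0
2*(-4) = -8
3*7 = 21
5*(-8) = -40
Total = 0 + (-8) + 21 + (-40) = -27


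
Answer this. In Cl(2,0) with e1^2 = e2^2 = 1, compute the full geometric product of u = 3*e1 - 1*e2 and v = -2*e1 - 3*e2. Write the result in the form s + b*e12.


Expand: (3*e1 - 1*e2)(-2*e1 - 3*e2)
= 3*(-2)*e1e1 + 3*(-3)*e1e2 + (-1)*(-2)*e2e1 + (-1)*(-3)*e2e2
Using e1^2 = e2^2 = 1, e2e1 = -e1e2:
Scalar part s = 3*(-2) + (-1)*(-3) = -6 + 3 = -3
Bivector part b = 3*(-3) - (-1)*(-2) = -9 - 2 = -11
uv = -3 - 11*e12


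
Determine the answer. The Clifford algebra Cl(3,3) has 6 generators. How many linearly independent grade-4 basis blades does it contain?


Number of grade-k basis blades in Cl(p,q) with n = p + q is C(n, k).
n = 3 + 3 = 6
C(6, 4) = 6! / (4! * 2!)
= 720 / (24 * 2)
= 15


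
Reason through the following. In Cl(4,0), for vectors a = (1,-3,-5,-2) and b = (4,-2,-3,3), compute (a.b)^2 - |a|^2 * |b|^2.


a . b = 1*4 + (-3)*(-2) + (-5)*(-3) + (-2)*3
= 4 + 6 + 15 + (-6) = 19
|a|^2 = 1^2 + (-3)^2 + (-5)^2 + (-2)^2 = 39
|b|^2 = 4^2 + (-2)^2 + (-3)^2 + 3^2 = 38
(a.b)^2 = 19^2 = 361
|a|^2 * |b|^2 = 39 * 38 = 1482
Result = 361 - 1482 = -1121


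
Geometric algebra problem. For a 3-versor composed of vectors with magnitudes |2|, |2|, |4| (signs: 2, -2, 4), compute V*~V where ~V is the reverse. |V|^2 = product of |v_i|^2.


Each vector v_i has |v_i|^2 = s_i^2
Squared scales: 2^2 = 4, (-2)^2 = 4, 4^2 = 16
|V|^2 = 4 * 4 * 16
= 256


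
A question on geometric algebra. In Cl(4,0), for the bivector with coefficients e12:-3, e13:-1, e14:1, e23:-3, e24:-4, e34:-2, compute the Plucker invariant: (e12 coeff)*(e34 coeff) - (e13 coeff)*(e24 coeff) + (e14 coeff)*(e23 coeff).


Plucker relation: af - be + cd
a*f = (-3)*(-2) = 6
b*e = (-1)*(-4) = 4
c*d = 1*(-3) = -3
af - be + cd = 6 - 4 + (-3)
= -1


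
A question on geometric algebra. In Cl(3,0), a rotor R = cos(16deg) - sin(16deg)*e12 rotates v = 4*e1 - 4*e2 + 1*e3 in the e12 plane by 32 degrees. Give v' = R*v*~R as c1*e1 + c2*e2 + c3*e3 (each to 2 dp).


Rotor R = cos(16deg) - sin(16deg)*e12
Rotation angle theta = 2 * 16 = 32 degrees in the e12 plane (e1 -> e2).
The component perpendicular to the plane (e3) is invariant: v'_3 = v3 = 1.00
cos(32deg) = 0.8480, sin(32deg) = 0.5299
v'_1 = v1*cos(theta) - v2*sin(theta) = 4*0.8480 - (-4)*0.5299 = 5.51
v'_2 = v1*sin(theta) + v2*cos(theta) = 4*0.5299 + (-4)*0.8480 = -1.27
v' = 5.51*e1 - 1.27*e2 + 1.00*e3


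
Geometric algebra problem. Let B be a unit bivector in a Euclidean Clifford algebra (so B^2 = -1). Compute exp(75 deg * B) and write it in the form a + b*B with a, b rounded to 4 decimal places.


For a unit bivector B with B^2 = -1, the exponential series gives
e^(theta*B) = cos(theta) + sin(theta)*B (the GA analogue of Euler's formula).
theta = 75 degrees = 1.308997 rad
cos(75 deg) = 0.2588
sin(75 deg) = 0.9659
exp(theta*B) = 0.2588 + 0.9659*B


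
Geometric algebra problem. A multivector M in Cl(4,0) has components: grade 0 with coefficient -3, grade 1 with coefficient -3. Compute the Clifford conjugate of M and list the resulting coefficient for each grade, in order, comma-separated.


Clifford conjugate sign for grade k: (-1)^(k(k+1)/2)
Grade 0: (-1)^(0*1/2) = (-1)^0 = 1, coeff -3 -> -3
Grade 1: (-1)^(1*2/2) = (-1)^1 = -1, coeff -3 -> 3
Conjugated coefficients: -3, 3


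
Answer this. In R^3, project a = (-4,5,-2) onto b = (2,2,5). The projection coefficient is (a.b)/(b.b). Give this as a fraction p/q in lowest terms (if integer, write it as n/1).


Projection coefficient = (a . b) / (b . b)
a . b = (-4)*2 + 5*2 + (-2)*5
= -8 + 10 + (-10) = -8
b . b = 2^2 + 2^2 + 5^2
= 4 + 4 + 25 = 33
Coefficient = -8/33
In lowest terms: -8/33


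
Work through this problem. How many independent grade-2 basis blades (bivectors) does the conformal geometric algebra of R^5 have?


The conformal model of R^5 uses Cl(6,1) with m = 5 + 2 = 7 generators.
Number of grade-2 blades = C(m, 2) = C(7, 2)
= 7*6/2 = 21


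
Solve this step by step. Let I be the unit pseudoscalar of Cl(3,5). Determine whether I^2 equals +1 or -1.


The pseudoscalar I = e1...e_n (product of all n generators) of Cl(p,q) satisfies I^2 = (-1)^(q + n(n-1)/2).
p = 3, q = 5, n = p + q = 8
n(n-1)/2 = 8 * 7 / 2 = 28
Exponent = q + n(n-1)/2 = 5 + 28 = 33
I^2 = (-1)^33 = -1


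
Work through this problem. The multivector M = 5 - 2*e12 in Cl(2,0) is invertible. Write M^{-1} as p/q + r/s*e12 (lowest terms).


M = 5 - 2*e12, where e12^2 = -1.
Since M commutes with its reverse ~M = a - b*e12, M * ~M = a^2 - b^2*e12^2 = a^2 + b^2.
So M^{-1} = ~M / (a^2 + b^2) = (a - b*e12)/(a^2 + b^2).
a^2 + b^2 = 25 + 4 = 29
Scalar part = 5/29 = 5/29
Bivector coeff = 2/29 = 2/29
M^{-1} = 5/29 + 2/29*e12


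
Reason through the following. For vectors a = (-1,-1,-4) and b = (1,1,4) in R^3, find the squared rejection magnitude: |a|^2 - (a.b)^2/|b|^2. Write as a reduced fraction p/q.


|a|^2 = (-1)^2 + (-1)^2 + (-4)^2 = 18
|b|^2 = 1^2 + 1^2 + 4^2 = 18
a . b = (-1)*1 + (-1)*1 + (-4)*4 = -18
(a.b)^2 = (-18)^2 = 324
|rej|^2 = 18 - 324/18
= (324 - 324)/18
= 0/18
In lowest terms: 0/1


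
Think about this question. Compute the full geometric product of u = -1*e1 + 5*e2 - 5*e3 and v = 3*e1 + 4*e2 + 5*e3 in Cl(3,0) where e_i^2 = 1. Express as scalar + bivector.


In Cl(3,0): e_i^2 = 1, e_ie_j = -e_je_i for i != j.
Scalar part = u . v = (-1)*3 + 5*4 + (-5)*5
= -3 + 20 + (-25) = -8
e12 coeff = (-1)*4 - 5*3 = -4 - 15 = -19
e13 coeff = (-1)*5 - (-5)*3 = -5 - (-15) = 10
e23 coeff = 5*5 - (-5)*4 = 25 - (-20) = 45
uv = -8 - 19*e12 + 10*e13 + 45*e23


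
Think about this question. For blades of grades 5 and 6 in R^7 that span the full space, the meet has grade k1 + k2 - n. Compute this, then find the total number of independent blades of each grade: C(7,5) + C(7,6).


Meet grade = grade(A) + grade(B) - n
= 5 + 6 - 7 = 4
C(7,5) = 21
C(7,6) = 7
dim_A + dim_B = 21 + 7 = 28


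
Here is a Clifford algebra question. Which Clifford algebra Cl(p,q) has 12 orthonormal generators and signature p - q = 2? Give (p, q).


We need p + q = 12 and p - q = 2.
Adding: 2p = 12 + 2 = 14, so p = 7.
Then q = 12 - 7 = 5.
(p, q) = (7, 5)


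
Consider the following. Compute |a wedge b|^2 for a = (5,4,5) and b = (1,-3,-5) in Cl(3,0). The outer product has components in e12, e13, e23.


a wedge b = (a1*b2 - a2*b1)*e12 + (a1*b3 - a3*b1)*e13 + (a2*b3 - a3*b2)*e23
e12 coeff: 5*(-3) - 4*1 = -15 - 4 = -19
e13 coeff: 5*(-5) - 5*1 = -25 - 5 = -30
e23 coeff: 4*(-5) - 5*(-3) = -20 - (-15) = -5
|a wedge b|^2 = (-19)^2 + (-30)^2 + (-5)^2
= 361 + 900 + 25
= 1286


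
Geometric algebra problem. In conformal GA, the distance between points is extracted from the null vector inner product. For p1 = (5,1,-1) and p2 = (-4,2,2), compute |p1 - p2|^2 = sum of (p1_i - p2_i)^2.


p1 - p2 = (9, -1, -3)
|p1 - p2|^2 = 9^2 + (-1)^2 + (-3)^2
= 81 + 1 + 9
= 91


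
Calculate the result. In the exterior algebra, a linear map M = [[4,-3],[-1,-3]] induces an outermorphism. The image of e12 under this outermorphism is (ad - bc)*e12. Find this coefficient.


The outermorphism of a linear map f sends e1^e2 to f(e1)^f(e2).
f(e1) = 4*e1 - 1*e2
f(e2) = -3*e1 - 3*e2
f(e1) ^ f(e2) = (4*e1 - 1*e2) ^ (-3*e1 - 3*e2)
= 4*(-3)*e12 + (-1)*(-3)*e21
= (-12 - 3)*e12
= -15*e12
Coefficient = -15


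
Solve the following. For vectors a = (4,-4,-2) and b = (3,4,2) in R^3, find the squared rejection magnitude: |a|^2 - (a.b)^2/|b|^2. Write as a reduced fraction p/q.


|a|^2 = 4^2 + (-4)^2 + (-2)^2 = 36
|b|^2 = 3^2 + 4^2 + 2^2 = 29
a . b = 4*3 + (-4)*4 + (-2)*2 = -8
(a.b)^2 = (-8)^2 = 64
|rej|^2 = 36 - 64/29
= (1044 - 64)/29
= 980/29
In lowest terms: 980/29


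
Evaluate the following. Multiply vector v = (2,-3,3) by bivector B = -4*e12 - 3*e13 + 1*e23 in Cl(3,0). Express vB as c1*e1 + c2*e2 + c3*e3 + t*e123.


vB has grade-1 (vector) and grade-3 (trivector) parts: vB = (v _| B) + (v ^ B).
Vector part <vB>_1:
  e1: -v2*b12 - v3*b13 = -(-3)*(-4) - (3)*(-3) = -3
  e2: v1*b12 - v3*b23 = (2)*(-4) - (3)*(1) = -11
  e3: v1*b13 + v2*b23 = (2)*(-3) + (-3)*(1) = -9
Trivector part <vB>_3:
  e123: v1*b23 - v2*b13 + v3*b12 = (2)*(1) - (-3)*(-3) + (3)*(-4) = -19
vB = -3*e1 - 11*e2 - 9*e3 - 19*e123


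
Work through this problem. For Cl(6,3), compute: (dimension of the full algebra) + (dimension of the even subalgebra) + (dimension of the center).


n = 6 + 3 = 9
Total dim = 2^9 = 512
Even subalgebra dim = 2^8 = 256
n is odd, so center dim = 2
Sum = 512 + 256 + 2 = 770


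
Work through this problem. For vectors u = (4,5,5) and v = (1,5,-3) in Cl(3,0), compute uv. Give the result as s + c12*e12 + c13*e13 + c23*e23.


In Cl(3,0): e_i^2 = 1, e_ie_j = -e_je_i for i != j.
Scalar part = u . v = 4*1 + 5*5 + 5*(-3)
= 4 + 25 + (-15) = 14
e12 coeff = 4*5 - 5*1 = 20 - 5 = 15
e13 coeff = 4*(-3) - 5*1 = -12 - 5 = -17
e23 coeff = 5*(-3) - 5*5 = -15 - 25 = -40
uv = 14 + 15*e12 - 17*e13 - 40*e23


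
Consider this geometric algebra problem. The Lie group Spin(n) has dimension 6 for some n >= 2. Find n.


dim Spin(n) = dim so(n) = n(n-1)/2.
Solve n(n-1)/2 = 6, i.e. n^2 - n - 12 = 0.
Discriminant = 1 + 8*6 = 49
n = (1 + sqrt(49))/2 = (1 + 7)/2 = 4


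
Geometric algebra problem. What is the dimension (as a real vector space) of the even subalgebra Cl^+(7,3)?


Even subalgebra dimension = 2^(n-1)
n = 7 + 3 = 10
2^(10 - 1) = 2^9 = 512
Verification: sum of C(10,k) for even k = 1 + 45 + 210 + 210 + 45 + 1 = 512
Result = 512


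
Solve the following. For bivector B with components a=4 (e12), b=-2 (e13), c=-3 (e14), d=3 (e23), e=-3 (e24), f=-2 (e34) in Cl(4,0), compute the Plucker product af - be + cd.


Plucker relation: af - be + cd
a*f = 4*(-2) = -8
b*e = (-2)*(-3) = 6
c*d = (-3)*3 = -9
af - be + cd = -8 - 6 + (-9)
= -23


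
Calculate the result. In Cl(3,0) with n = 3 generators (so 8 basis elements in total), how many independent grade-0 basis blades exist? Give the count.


Number of grade-k basis blades in Cl(p,q) with n = p + q is C(n, k).
n = 3 + 0 = 3
C(3, 0) = 3! / (0! * 3!)
= 6 / (1 * 6)
= 1


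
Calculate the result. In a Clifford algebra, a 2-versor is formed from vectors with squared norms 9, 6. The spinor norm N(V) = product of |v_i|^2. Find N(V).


Spinor norm N(V) = |v1|^2 * |v2|^2 * ... * |v2|^2
= 9 * 6
Running product: 9, 54
N(V) = 54


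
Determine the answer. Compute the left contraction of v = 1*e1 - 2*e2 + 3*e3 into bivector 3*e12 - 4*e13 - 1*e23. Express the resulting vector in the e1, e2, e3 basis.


Left contraction v _| B = <vB>_1 (grade-1 part of the geometric product vB).
Using e1_|e12 = e2, e2_|e12 = -e1, e1_|e13 = e3, e3_|e13 = -e1, e2_|e23 = e3, e3_|e23 = -e2:
e1 coeff: -v2*b12 - v3*b13 = -(-2)*(3) - (3)*(-4) = 18
e2 coeff: v1*b12 - v3*b23 = (1)*(3) - (3)*(-1) = 6
e3 coeff: v1*b13 + v2*b23 = (1)*(-4) + (-2)*(-1) = -2
v _| B = 18*e1 + 6*e2 - 2*e3


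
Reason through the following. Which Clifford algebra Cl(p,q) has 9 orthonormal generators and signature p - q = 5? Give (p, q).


We need p + q = 9 and p - q = 5.
Adding: 2p = 9 + 5 = 14, so p = 7.
Then q = 9 - 7 = 2.
(p, q) = (7, 2)


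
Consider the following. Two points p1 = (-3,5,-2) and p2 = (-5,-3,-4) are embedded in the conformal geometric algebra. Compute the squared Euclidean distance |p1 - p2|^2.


p1 - p2 = (2, 8, 2)
|p1 - p2|^2 = 2^2 + 8^2 + 2^2
= 4 + 64 + 4
= 72


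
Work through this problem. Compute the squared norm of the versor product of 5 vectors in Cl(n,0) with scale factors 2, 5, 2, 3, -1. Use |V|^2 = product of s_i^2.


Each vector v_i has |v_i|^2 = s_i^2
Squared scales: 2^2 = 4, 5^2 = 25, 2^2 = 4, 3^2 = 9, (-1)^2 = 1
|V|^2 = 4 * 25 * 4 * 9 * 1
= 3600


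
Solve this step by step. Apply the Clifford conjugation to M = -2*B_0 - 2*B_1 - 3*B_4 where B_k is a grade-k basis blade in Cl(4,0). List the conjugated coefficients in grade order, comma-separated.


Clifford conjugate sign for grade k: (-1)^(k(k+1)/2)
Grade 0: (-1)^(0*1/2) = (-1)^0 = 1, coeff -2 -> -2
Grade 1: (-1)^(1*2/2) = (-1)^1 = -1, coeff -2 -> 2
Grade 4: (-1)^(4*5/2) = (-1)^10 = 1, coeff -3 -> -3
Conjugated coefficients: -2, 2, -3


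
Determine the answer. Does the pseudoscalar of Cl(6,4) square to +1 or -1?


The pseudoscalar I = e1...e_n (product of all n generators) of Cl(p,q) satisfies I^2 = (-1)^(q + n(n-1)/2).
p = 6, q = 4, n = p + q = 10
n(n-1)/2 = 10 * 9 / 2 = 45
Exponent = q + n(n-1)/2 = 4 + 45 = 49
I^2 = (-1)^49 = -1


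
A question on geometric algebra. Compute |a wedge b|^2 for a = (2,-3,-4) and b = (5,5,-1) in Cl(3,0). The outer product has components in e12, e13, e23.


a wedge b = (a1*b2 - a2*b1)*e12 + (a1*b3 - a3*b1)*e13 + (a2*b3 - a3*b2)*e23
e12 coeff: 2*5 - (-3)*5 = 10 - (-15) = 25
e13 coeff: 2*(-1) - (-4)*5 = -2 - (-20) = 18
e23 coeff: (-3)*(-1) - (-4)*5 = 3 - (-20) = 23
|a wedge b|^2 = 25^2 + 18^2 + 23^2
= 625 + 324 + 529
= 1478


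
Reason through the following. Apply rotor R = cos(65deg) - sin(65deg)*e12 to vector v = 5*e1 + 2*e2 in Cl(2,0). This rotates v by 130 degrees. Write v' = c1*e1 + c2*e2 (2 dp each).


Rotor R = cos(65deg) - sin(65deg)*e12
Rotation angle theta = 2 * 65 = 130 degrees
v' = R*v*~R rotates v by theta.
cos(130deg) = -0.6428, sin(130deg) = 0.7660
v'_1 = 5*cos(130deg) - 2*sin(130deg)
= 5*(-0.6428) - 2*0.7660
= -4.75
v'_2 = 5*sin(130deg) + 2*cos(130deg)
= 5*0.7660 + 2*(-0.6428)
= 2.54
v' = -4.75*e1 + 2.54*e2


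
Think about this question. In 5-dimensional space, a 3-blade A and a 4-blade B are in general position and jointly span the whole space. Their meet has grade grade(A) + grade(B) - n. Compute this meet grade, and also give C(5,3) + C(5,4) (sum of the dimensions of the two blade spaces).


Meet grade = grade(A) + grade(B) - n
= 3 + 4 - 5 = 2
C(5,3) = 10
C(5,4) = 5
dim_A + dim_B = 10 + 5 = 15


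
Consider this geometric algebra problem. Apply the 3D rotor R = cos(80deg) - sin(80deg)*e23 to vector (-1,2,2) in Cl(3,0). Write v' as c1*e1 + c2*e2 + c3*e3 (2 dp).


Rotor R = cos(80deg) - sin(80deg)*e23
Rotation angle theta = 2 * 80 = 160 degrees in the e23 plane (e2 -> e3).
The component perpendicular to the plane (e1) is invariant: v'_1 = v1 = -1.00
cos(160deg) = -0.9397, sin(160deg) = 0.3420
v'_2 = v2*cos(theta) - v3*sin(theta) = 2*(-0.9397) - 2*0.3420 = -2.56
v'_3 = v2*sin(theta) + v3*cos(theta) = 2*0.3420 + 2*(-0.9397) = -1.20
v' = -1.00*e1 - 2.56*e2 - 1.20*e3


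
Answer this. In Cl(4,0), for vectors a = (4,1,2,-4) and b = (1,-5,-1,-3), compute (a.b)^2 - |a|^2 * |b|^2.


a . b = 4*1 + 1*(-5) + 2*(-1) + (-4)*(-3)
= 4 + (-5) + (-2) + 12 = 9
|a|^2 = 4^2 + 1^2 + 2^2 + (-4)^2 = 37
|b|^2 = 1^2 + (-5)^2 + (-1)^2 + (-3)^2 = 36
(a.b)^2 = 9^2 = 81
|a|^2 * |b|^2 = 37 * 36 = 1332
Result = 81 - 1332 = -1251


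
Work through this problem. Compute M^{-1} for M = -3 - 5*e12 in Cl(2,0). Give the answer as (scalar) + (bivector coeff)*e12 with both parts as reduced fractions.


M = -3 - 5*e12, where e12^2 = -1.
Since M commutes with its reverse ~M = a - b*e12, M * ~M = a^2 - b^2*e12^2 = a^2 + b^2.
So M^{-1} = ~M / (a^2 + b^2) = (a - b*e12)/(a^2 + b^2).
a^2 + b^2 = 9 + 25 = 34
Scalar part = -3/34 = -3/34
Bivector coeff = 5/34 = 5/34
M^{-1} = -3/34 + 5/34*e12


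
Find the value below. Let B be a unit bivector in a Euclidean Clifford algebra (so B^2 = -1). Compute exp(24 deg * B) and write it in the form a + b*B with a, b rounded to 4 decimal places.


For a unit bivector B with B^2 = -1, the exponential series gives
e^(theta*B) = cos(theta) + sin(theta)*B (the GA analogue of Euler's formula).
theta = 24 degrees = 0.418879 rad
cos(24 deg) = 0.9135
sin(24 deg) = 0.4067
exp(theta*B) = 0.9135 + 0.4067*B


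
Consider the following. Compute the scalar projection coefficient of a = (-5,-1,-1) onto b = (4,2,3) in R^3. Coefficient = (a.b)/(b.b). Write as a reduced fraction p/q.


Projection coefficient = (a . b) / (b . b)
a . b = (-5)*4 + (-1)*2 + (-1)*3
= -20 + (-2) + (-3) = -25
b . b = 4^2 + 2^2 + 3^2
= 16 + 4 + 9 = 29
Coefficient = -25/29
In lowest terms: -25/29


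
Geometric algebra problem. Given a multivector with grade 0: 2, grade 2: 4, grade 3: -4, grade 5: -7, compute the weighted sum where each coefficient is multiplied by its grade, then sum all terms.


Grade-weighted sum = sum of grade_k * coefficient_k
0*2 = 0
2*4 = 8
3*(-4) = -12
5*(-7) = -35
Total = 0 + 8 + (-12) + (-35) = -39


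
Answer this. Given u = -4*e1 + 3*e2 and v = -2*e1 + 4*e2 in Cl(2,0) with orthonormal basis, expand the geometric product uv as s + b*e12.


Expand: (-4*e1 + 3*e2)(-2*e1 + 4*e2)
= (-4)*(-2)*e1e1 + (-4)*4*e1e2 + 3*(-2)*e2e1 + 3*4*e2e2
Using e1^2 = e2^2 = 1, e2e1 = -e1e2:
Scalar part s = (-4)*(-2) + 3*4 = 8 + 12 = 20
Bivector part b = (-4)*4 - 3*(-2) = -16 - (-6) = -10
uv = 20 - 10*e12


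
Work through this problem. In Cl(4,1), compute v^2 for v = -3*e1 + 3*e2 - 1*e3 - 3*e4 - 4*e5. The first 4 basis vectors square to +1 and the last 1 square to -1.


v^2 = sum of c_i^2 * e_i^2
Positive signature terms (e_i^2 = +1): (-3)^2 + 3^2 + (-1)^2 + (-3)^2 = 28
Negative signature terms (e_j^2 = -1): (-4)^2 = 16
v^2 = 28 - 16 = 12


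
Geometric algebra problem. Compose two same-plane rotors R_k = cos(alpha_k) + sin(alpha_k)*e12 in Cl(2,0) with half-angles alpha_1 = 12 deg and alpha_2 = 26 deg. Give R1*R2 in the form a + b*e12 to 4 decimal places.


Same-plane rotors commute and their half-angles add:
R1*R2 = cos(a1 + a2) + sin(a1 + a2)*e12.
a1 + a2 = 12 + 26 = 38 deg
cos(38 deg) = 0.7880
sin(38 deg) = 0.6157
R1*R2 = 0.7880 + 0.6157*e12


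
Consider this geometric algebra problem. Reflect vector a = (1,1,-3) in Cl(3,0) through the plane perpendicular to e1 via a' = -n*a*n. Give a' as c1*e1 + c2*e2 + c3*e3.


Reflection formula: a' = -n*a*n, with n = e1 (unit vector, n^2 = 1).
For reflection through hyperplane perp to e1:
The component along e1 flips sign, others stay.
a = (1, 1, -3)
a' = (-1, 1, -3)
a' = -1*e1 + 1*e2 - 3*e3


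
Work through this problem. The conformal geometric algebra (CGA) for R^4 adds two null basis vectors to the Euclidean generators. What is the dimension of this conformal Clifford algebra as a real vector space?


The conformal model of R^4 uses Cl(5,1): the 4 Euclidean generators plus two extra orthogonal generators e+ (e+^2 = +1) and e- (e-^2 = -1), from which the null vectors e0, einf are built.
Number of generators m = 4 + 2 = 6.
dim Cl(p,q) = 2^m = 2^6 = 64


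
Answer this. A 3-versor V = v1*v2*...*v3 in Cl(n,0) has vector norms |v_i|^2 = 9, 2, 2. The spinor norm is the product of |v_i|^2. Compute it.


Spinor norm N(V) = |v1|^2 * |v2|^2 * ... * |v3|^2
= 9 * 2 * 2
Running product: 9, 18, 36
N(V) = 36


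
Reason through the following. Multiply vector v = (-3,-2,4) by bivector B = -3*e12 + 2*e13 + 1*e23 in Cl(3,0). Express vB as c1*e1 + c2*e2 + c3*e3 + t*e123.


vB has grade-1 (vector) and grade-3 (trivector) parts: vB = (v _| B) + (v ^ B).
Vector part <vB>_1:
  e1: -v2*b12 - v3*b13 = -(-2)*(-3) - (4)*(2) = -14
  e2: v1*b12 - v3*b23 = (-3)*(-3) - (4)*(1) = 5
  e3: v1*b13 + v2*b23 = (-3)*(2) + (-2)*(1) = -8
Trivector part <vB>_3:
  e123: v1*b23 - v2*b13 + v3*b12 = (-3)*(1) - (-2)*(2) + (4)*(-3) = -11
vB = -14*e1 + 5*e2 - 8*e3 - 11*e123


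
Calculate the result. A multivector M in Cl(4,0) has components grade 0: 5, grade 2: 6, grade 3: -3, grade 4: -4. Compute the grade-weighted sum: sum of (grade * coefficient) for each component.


Grade-weighted sum = sum of grade_k * coefficient_k
0*5 = 0
2*6 = 12
3*(-3) = -9
4*(-4) = -16
Total = 0 + 12 + (-9) + (-16) = -13


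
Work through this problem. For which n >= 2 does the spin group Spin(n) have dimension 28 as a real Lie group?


dim Spin(n) = dim so(n) = n(n-1)/2.
Solve n(n-1)/2 = 28, i.e. n^2 - n - 56 = 0.
Discriminant = 1 + 8*28 = 225
n = (1 + sqrt(225))/2 = (1 + 15)/2 = 8


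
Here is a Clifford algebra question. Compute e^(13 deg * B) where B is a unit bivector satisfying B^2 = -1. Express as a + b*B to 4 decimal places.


For a unit bivector B with B^2 = -1, the exponential series gives
e^(theta*B) = cos(theta) + sin(theta)*B (the GA analogue of Euler's formula).
theta = 13 degrees = 0.226893 rad
cos(13 deg) = 0.9744
sin(13 deg) = 0.2250
exp(theta*B) = 0.9744 + 0.2250*B


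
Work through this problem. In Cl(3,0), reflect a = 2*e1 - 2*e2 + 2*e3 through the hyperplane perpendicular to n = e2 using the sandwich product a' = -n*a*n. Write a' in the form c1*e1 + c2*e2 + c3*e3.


Reflection formula: a' = -n*a*n, with n = e2 (unit vector, n^2 = 1).
For reflection through hyperplane perp to e2:
The component along e2 flips sign, others stay.
a = (2, -2, 2)
a' = (2, 2, 2)
a' = 2*e1 + 2*e2 + 2*e3


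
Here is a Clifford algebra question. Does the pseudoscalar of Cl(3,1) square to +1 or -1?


The pseudoscalar I = e1...e_n (product of all n generators) of Cl(p,q) satisfies I^2 = (-1)^(q + n(n-1)/2).
p = 3, q = 1, n = p + q = 4
n(n-1)/2 = 4 * 3 / 2 = 6
Exponent = q + n(n-1)/2 = 1 + 6 = 7
I^2 = (-1)^7 = -1


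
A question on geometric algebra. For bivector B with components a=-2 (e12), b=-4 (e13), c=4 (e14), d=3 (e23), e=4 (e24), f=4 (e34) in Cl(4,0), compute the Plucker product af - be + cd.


Plucker relation: af - be + cd
a*f = (-2)*4 = -8
b*e = (-4)*4 = -16
c*d = 4*3 = 12
af - be + cd = -8 - (-16) + 12
= 20


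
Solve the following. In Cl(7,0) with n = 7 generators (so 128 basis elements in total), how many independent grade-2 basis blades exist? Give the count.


Number of grade-k basis blades in Cl(p,q) with n = p + q is C(n, k).
n = 7 + 0 = 7
C(7, 2) = 7! / (2! * 5!)
= 5040 / (2 * 120)
= 21


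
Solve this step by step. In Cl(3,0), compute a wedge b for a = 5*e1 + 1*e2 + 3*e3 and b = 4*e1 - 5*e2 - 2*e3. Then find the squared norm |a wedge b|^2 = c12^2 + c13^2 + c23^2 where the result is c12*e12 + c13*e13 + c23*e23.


a wedge b = (a1*b2 - a2*b1)*e12 + (a1*b3 - a3*b1)*e13 + (a2*b3 - a3*b2)*e23
e12 coeff: 5*(-5) - 1*4 = -25 - 4 = -29
e13 coeff: 5*(-2) - 3*4 = -10 - 12 = -22
e23 coeff: 1*(-2) - 3*(-5) = -2 - (-15) = 13
|a wedge b|^2 = (-29)^2 + (-22)^2 + 13^2
= 841 + 484 + 169
= 1494


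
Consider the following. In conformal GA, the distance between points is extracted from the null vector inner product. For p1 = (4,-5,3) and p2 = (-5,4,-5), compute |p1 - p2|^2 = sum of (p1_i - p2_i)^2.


p1 - p2 = (9, -9, 8)
|p1 - p2|^2 = 9^2 + (-9)^2 + 8^2
= 81 + 81 + 64
= 226


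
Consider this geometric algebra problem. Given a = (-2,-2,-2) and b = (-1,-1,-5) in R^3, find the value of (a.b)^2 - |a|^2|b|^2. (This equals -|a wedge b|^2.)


a . b = (-2)*(-1) + (-2)*(-1) + (-2)*(-5)
= 2 + 2 + 10 = 14
|a|^2 = (-2)^2 + (-2)^2 + (-2)^2 = 12
|b|^2 = (-1)^2 + (-1)^2 + (-5)^2 = 27
(a.b)^2 = 14^2 = 196
|a|^2 * |b|^2 = 12 * 27 = 324
Result = 196 - 324 = -128


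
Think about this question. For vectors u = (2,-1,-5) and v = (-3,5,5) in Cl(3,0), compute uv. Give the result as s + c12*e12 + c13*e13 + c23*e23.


In Cl(3,0): e_i^2 = 1, e_ie_j = -e_je_i for i != j.
Scalar part = u . v = 2*(-3) + (-1)*5 + (-5)*5
= -6 + (-5) + (-25) = -36
e12 coeff = 2*5 - (-1)*(-3) = 10 - 3 = 7
e13 coeff = 2*5 - (-5)*(-3) = 10 - 15 = -5
e23 coeff = (-1)*5 - (-5)*5 = -5 - (-25) = 20
uv = -36 + 7*e12 - 5*e13 + 20*e23


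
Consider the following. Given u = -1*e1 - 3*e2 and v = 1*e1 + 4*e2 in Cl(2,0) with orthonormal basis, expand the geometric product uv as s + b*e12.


Expand: (-1*e1 - 3*e2)(1*e1 + 4*e2)
= (-1)*1*e1e1 + (-1)*4*e1e2 + (-3)*1*e2e1 + (-3)*4*e2e2
Using e1^2 = e2^2 = 1, e2e1 = -e1e2:
Scalar part s = (-1)*1 + (-3)*4 = -1 + (-12) = -13
Bivector part b = (-1)*4 - (-3)*1 = -4 - (-3) = -1
uv = -13 - 1*e12


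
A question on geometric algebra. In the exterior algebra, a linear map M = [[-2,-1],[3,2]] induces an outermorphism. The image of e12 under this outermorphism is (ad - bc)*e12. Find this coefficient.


The outermorphism of a linear map f sends e1^e2 to f(e1)^f(e2).
f(e1) = -2*e1 + 3*e2
f(e2) = -1*e1 + 2*e2
f(e1) ^ f(e2) = (-2*e1 + 3*e2) ^ (-1*e1 + 2*e2)
= (-2)*2*e12 + 3*(-1)*e21
= (-4 - (-3))*e12
= -1*e12
Coefficient = -1


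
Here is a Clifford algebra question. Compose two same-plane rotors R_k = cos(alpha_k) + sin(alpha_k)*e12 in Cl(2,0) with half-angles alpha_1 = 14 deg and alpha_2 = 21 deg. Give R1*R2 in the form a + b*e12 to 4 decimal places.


Same-plane rotors commute and their half-angles add:
R1*R2 = cos(a1 + a2) + sin(a1 + a2)*e12.
a1 + a2 = 14 + 21 = 35 deg
cos(35 deg) = 0.8192
sin(35 deg) = 0.5736
R1*R2 = 0.8192 + 0.5736*e12


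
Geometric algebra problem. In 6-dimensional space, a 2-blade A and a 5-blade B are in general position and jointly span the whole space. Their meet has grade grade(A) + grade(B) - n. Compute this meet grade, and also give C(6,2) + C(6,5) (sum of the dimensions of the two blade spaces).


Meet grade = grade(A) + grade(B) - n
= 2 + 5 - 6 = 1
C(6,2) = 15
C(6,5) = 6
dim_A + dim_B = 15 + 6 = 21


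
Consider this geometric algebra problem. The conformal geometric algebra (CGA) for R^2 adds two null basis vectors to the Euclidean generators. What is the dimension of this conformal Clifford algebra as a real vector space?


The conformal model of R^2 uses Cl(3,1): the 2 Euclidean generators plus two extra orthogonal generators e+ (e+^2 = +1) and e- (e-^2 = -1), from which the null vectors e0, einf are built.
Number of generators m = 2 + 2 = 4.
dim Cl(p,q) = 2^m = 2^4 = 16


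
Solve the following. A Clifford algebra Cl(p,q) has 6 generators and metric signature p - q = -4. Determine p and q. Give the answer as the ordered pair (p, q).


We need p + q = 6 and p - q = -4.
Adding: 2p = 6 + (-4) = 2, so p = 1.
Then q = 6 - 1 = 5.
(p, q) = (1, 5)


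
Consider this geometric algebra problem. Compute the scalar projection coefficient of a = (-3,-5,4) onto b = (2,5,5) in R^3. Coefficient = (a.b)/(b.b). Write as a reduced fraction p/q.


Projection coefficient = (a . b) / (b . b)
a . b = (-3)*2 + (-5)*5 + 4*5
= -6 + (-25) + 20 = -11
b . b = 2^2 + 5^2 + 5^2
= 4 + 25 + 25 = 54
Coefficient = -11/54
In lowest terms: -11/54


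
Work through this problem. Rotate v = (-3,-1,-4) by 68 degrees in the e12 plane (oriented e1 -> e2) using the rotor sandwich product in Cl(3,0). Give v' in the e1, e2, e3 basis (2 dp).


Rotor R = cos(34deg) - sin(34deg)*e12
Rotation angle theta = 2 * 34 = 68 degrees in the e12 plane (e1 -> e2).
The component perpendicular to the plane (e3) is invariant: v'_3 = v3 = -4.00
cos(68deg) = 0.3746, sin(68deg) = 0.9272
v'_1 = v1*cos(theta) - v2*sin(theta) = -3*0.3746 - (-1)*0.9272 = -0.20
v'_2 = v1*sin(theta) + v2*cos(theta) = -3*0.9272 + (-1)*0.3746 = -3.16
v' = -0.20*e1 - 3.16*e2 - 4.00*e3


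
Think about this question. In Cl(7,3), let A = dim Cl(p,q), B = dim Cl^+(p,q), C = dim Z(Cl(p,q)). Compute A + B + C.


n = 7 + 3 = 10
Total dim = 2^10 = 1024
Even subalgebra dim = 2^9 = 512
n is even, so center dim = 1
Sum = 1024 + 512 + 1 = 1537


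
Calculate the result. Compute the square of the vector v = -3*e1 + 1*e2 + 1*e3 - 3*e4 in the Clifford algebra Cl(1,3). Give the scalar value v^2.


v^2 = sum of c_i^2 * e_i^2
Positive signature terms (e_i^2 = +1): (-3)^2 = 9
Negative signature terms (e_j^2 = -1): 1^2 + 1^2 + (-3)^2 = 11
v^2 = 9 - 11 = -2


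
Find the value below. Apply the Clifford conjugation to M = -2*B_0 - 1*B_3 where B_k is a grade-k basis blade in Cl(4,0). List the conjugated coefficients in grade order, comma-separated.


Clifford conjugate sign for grade k: (-1)^(k(k+1)/2)
Grade 0: (-1)^(0*1/2) = (-1)^0 = 1, coeff -2 -> -2
Grade 3: (-1)^(3*4/2) = (-1)^6 = 1, coeff -1 -> -1
Conjugated coefficients: -2, -1


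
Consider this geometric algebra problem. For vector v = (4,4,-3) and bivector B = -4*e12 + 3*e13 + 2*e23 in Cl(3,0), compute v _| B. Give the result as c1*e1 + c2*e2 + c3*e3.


Left contraction v _| B = <vB>_1 (grade-1 part of the geometric product vB).
Using e1_|e12 = e2, e2_|e12 = -e1, e1_|e13 = e3, e3_|e13 = -e1, e2_|e23 = e3, e3_|e23 = -e2:
e1 coeff: -v2*b12 - v3*b13 = -(4)*(-4) - (-3)*(3) = 25
e2 coeff: v1*b12 - v3*b23 = (4)*(-4) - (-3)*(2) = -10
e3 coeff: v1*b13 + v2*b23 = (4)*(3) + (4)*(2) = 20
v _| B = 25*e1 - 10*e2 + 20*e3


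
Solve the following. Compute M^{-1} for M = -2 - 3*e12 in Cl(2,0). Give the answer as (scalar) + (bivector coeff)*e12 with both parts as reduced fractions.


M = -2 - 3*e12, where e12^2 = -1.
Since M commutes with its reverse ~M = a - b*e12, M * ~M = a^2 - b^2*e12^2 = a^2 + b^2.
So M^{-1} = ~M / (a^2 + b^2) = (a - b*e12)/(a^2 + b^2).
a^2 + b^2 = 4 + 9 = 13
Scalar part = -2/13 = -2/13
Bivector coeff = 3/13 = 3/13
M^{-1} = -2/13 + 3/13*e12


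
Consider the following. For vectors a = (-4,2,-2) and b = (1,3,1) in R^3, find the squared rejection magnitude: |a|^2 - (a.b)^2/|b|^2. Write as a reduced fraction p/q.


|a|^2 = (-4)^2 + 2^2 + (-2)^2 = 24
|b|^2 = 1^2 + 3^2 + 1^2 = 11
a . b = (-4)*1 + 2*3 + (-2)*1 = 0
(a.b)^2 = 0^2 = 0
|rej|^2 = 24 - 0/11
= (264 - 0)/11
= 264/11
In lowest terms: 24/1


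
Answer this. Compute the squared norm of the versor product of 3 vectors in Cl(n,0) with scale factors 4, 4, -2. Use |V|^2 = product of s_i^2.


Each vector v_i has |v_i|^2 = s_i^2
Squared scales: 4^2 = 16, 4^2 = 16, (-2)^2 = 4
|V|^2 = 16 * 16 * 4
= 1024


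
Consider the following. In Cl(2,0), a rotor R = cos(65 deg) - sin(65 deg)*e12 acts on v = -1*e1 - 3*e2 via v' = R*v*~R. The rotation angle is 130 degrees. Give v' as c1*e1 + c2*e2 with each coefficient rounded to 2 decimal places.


Rotor R = cos(65deg) - sin(65deg)*e12
Rotation angle theta = 2 * 65 = 130 degrees
v' = R*v*~R rotates v by theta.
cos(130deg) = -0.6428, sin(130deg) = 0.7660
v'_1 = -1*cos(130deg) - (-3)*sin(130deg)
= -1*(-0.6428) - (-3)*0.7660
= 2.94
v'_2 = -1*sin(130deg) + (-3)*cos(130deg)
= -1*0.7660 + (-3)*(-0.6428)
= 1.16
v' = 2.94*e1 + 1.16*e2


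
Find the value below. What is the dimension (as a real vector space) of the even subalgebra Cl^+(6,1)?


Even subalgebra dimension = 2^(n-1)
n = 6 + 1 = 7
2^(7 - 1) = 2^6 = 64
Verification: sum of C(7,k) for even k = 1 + 21 + 35 + 7 = 64
Result = 64


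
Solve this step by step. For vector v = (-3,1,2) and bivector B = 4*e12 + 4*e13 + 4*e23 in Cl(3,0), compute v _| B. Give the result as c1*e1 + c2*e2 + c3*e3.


Left contraction v _| B = <vB>_1 (grade-1 part of the geometric product vB).
Using e1_|e12 = e2, e2_|e12 = -e1, e1_|e13 = e3, e3_|e13 = -e1, e2_|e23 = e3, e3_|e23 = -e2:
e1 coeff: -v2*b12 - v3*b13 = -(1)*(4) - (2)*(4) = -12
e2 coeff: v1*b12 - v3*b23 = (-3)*(4) - (2)*(4) = -20
e3 coeff: v1*b13 + v2*b23 = (-3)*(4) + (1)*(4) = -8
v _| B = -12*e1 - 20*e2 - 8*e3
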